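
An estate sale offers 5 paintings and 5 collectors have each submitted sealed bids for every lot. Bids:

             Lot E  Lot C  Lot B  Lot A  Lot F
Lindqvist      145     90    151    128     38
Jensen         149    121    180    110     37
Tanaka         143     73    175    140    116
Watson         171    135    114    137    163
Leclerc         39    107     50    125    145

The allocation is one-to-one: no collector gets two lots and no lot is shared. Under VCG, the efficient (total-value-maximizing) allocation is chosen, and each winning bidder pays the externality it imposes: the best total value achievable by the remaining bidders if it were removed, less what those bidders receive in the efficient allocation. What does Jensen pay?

Efficient allocation: Lindqvist→Lot E ($145), Jensen→Lot B ($180), Tanaka→Lot A ($140), Watson→Lot C ($135), Leclerc→Lot F ($145); total welfare W = $745.
Jensen receives Lot B at value $180, so the others get W − 180 = $565.
Without Jensen: best allocation of the remaining 4 bidders over all 5 lots is Lindqvist→Lot A ($128), Tanaka→Lot B ($175), Watson→Lot E ($171), Leclerc→Lot F ($145), total $619.
VCG payment = (others' best without Jensen) − (others' welfare with Jensen) = 619 − 565 = $54.

Jensen pays $54.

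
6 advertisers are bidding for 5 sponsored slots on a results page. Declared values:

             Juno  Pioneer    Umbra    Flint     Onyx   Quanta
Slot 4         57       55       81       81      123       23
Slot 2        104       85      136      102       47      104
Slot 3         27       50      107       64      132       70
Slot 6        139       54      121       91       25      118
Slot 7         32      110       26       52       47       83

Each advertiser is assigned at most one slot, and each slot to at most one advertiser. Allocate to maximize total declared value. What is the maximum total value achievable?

This is a one-to-one assignment (maximum-weight bipartite matching).
Optimal: Flint→Slot 4 ($81), Umbra→Slot 2 ($136), Onyx→Slot 3 ($132), Juno→Slot 6 ($139), Pioneer→Slot 7 ($110) — total 81+136+132+139+110 = $598.
Next-best assignment: Onyx→Slot 4, Quanta→Slot 2, Umbra→Slot 3, Juno→Slot 6, Pioneer→Slot 7 = $583.

Max total: $598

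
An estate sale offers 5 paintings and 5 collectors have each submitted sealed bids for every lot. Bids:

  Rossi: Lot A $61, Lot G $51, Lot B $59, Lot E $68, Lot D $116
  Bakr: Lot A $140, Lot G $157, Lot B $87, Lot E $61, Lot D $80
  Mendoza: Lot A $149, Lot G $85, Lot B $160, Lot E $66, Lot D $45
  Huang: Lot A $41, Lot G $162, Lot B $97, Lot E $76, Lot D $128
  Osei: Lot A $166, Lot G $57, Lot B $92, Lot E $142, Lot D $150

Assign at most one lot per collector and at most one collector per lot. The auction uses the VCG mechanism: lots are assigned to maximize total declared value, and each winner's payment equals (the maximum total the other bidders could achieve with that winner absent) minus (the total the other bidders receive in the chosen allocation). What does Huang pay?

Huang pays $41.

Efficient allocation: Rossi→Lot D ($116), Bakr→Lot A ($140), Mendoza→Lot B ($160), Huang→Lot G ($162), Osei→Lot E ($142); total welfare W = $720.
Huang receives Lot G at value $162, so the others get W − 162 = $558.
Without Huang: best allocation of the remaining 4 bidders over all 5 lots is Rossi→Lot D ($116), Bakr→Lot G ($157), Mendoza→Lot B ($160), Osei→Lot A ($166), total $599.
VCG payment = (others' best without Huang) − (others' welfare with Huang) = 599 − 558 = $41.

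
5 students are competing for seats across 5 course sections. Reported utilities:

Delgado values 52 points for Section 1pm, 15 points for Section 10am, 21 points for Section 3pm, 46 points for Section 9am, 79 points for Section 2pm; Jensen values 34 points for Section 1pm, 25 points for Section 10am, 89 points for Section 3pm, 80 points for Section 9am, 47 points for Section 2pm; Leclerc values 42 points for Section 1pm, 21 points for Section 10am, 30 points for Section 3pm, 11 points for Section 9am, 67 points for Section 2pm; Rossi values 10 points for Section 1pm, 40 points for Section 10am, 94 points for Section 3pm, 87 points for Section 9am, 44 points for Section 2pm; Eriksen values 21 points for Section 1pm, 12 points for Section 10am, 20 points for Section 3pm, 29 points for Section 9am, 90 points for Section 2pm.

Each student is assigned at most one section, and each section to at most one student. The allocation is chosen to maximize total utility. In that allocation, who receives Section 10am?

Optimal: Delgado→Section 1pm (52 points), Jensen→Section 3pm (89 points), Leclerc→Section 10am (21 points), Rossi→Section 9am (87 points), Eriksen→Section 2pm (90 points) — total 52+89+21+87+90 = 339 points.
Row-greedy (each student in turn takes its best remaining section) gives 309 points, worse by 30.
Swapping Leclerc↔Eriksen (Leclerc→Section 2pm 67 points, Eriksen→Section 10am 12 points) loses 32.
Leclerc's own top section is Section 2pm (67 points), but forcing Leclerc→Section 2pm and reassigning the rest optimally gives only 307 points — worse by 32.

Leclerc receives Section 10am.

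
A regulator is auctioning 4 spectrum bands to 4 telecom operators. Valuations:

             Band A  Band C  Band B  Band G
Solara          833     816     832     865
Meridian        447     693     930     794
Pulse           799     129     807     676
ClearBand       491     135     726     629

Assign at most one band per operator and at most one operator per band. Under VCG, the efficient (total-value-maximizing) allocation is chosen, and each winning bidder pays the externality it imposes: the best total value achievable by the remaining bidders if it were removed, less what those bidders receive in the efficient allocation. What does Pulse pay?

Efficient allocation: Solara→Band C ($816M), Meridian→Band B ($930M), Pulse→Band A ($799M), ClearBand→Band G ($629M); total welfare W = $3174M.
Pulse receives Band A at value $799M, so the others get W − 799 = $2375M.
Without Pulse: best allocation of the remaining 3 bidders over all 4 bands is Solara→Band A ($833M), Meridian→Band B ($930M), ClearBand→Band G ($629M), total $2392M.
VCG payment = (others' best without Pulse) − (others' welfare with Pulse) = 2392 − 2375 = $17M.

Pulse pays $17M.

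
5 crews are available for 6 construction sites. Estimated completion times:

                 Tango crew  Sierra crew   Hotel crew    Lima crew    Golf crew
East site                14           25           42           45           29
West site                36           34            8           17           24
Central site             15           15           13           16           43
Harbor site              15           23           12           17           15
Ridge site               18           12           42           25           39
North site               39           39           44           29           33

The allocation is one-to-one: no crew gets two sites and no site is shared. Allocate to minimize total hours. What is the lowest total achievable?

Optimal: Tango crew→East site (14 hours), Sierra crew→Ridge site (12 hours), Hotel crew→West site (8 hours), Lima crew→Central site (16 hours), Golf crew→Harbor site (15 hours) — total 14+12+8+16+15 = 65 hours.
Checked against all permutations: 65 hours is optimal.

Min total: 65 hours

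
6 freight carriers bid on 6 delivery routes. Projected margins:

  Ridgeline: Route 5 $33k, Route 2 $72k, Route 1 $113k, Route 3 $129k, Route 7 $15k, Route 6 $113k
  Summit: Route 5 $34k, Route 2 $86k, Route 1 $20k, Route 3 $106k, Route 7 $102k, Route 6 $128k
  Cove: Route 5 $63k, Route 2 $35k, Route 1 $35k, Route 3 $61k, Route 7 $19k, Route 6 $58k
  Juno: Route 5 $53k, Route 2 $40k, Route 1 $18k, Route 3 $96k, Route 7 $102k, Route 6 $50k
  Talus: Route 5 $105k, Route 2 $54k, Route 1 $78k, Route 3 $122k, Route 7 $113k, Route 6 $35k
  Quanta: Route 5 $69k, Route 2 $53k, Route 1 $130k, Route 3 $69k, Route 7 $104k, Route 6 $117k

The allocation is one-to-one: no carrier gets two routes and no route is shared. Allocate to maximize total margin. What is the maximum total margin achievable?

Maximum total: $629k

Treat this as an assignment problem: match each carrier to one route.
Optimal: Ridgeline→Route 3 ($129k), Summit→Route 6 ($128k), Cove→Route 2 ($35k), Juno→Route 7 ($102k), Talus→Route 5 ($105k), Quanta→Route 1 ($130k) — total 129+128+35+102+105+130 = $629k.
Row-greedy (each carrier in turn takes its best remaining route) gives $553k, worse by 76.
Swapping Juno↔Summit (Juno→Route 6 $50k, Summit→Route 7 $102k) loses 78.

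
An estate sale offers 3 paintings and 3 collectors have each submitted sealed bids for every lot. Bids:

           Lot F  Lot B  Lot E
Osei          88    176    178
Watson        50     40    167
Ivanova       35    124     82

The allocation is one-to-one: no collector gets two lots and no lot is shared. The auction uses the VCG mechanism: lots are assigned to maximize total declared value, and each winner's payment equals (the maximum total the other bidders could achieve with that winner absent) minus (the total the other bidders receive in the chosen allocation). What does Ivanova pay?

Efficient allocation: Osei→Lot F ($88), Watson→Lot E ($167), Ivanova→Lot B ($124); total welfare W = $379.
Ivanova receives Lot B at value $124, so the others get W − 124 = $255.
Without Ivanova: best allocation of the remaining 2 bidders over all 3 lots is Osei→Lot B ($176), Watson→Lot E ($167), total $343.
VCG payment = (others' best without Ivanova) − (others' welfare with Ivanova) = 343 − 255 = $88.

Ivanova pays $88.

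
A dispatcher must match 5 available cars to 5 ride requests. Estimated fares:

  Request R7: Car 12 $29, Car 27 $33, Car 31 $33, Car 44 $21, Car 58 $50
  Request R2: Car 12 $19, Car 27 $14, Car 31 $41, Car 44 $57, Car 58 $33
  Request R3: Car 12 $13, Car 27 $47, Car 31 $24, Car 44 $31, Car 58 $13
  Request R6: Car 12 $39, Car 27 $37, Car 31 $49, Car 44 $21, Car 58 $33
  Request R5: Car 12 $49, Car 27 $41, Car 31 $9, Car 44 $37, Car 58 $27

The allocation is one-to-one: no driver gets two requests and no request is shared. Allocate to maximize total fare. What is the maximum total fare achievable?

Optimal: Car 12→Request R5 ($49), Car 27→Request R3 ($47), Car 31→Request R6 ($49), Car 44→Request R2 ($57), Car 58→Request R7 ($50) — total 49+47+49+57+50 = $252.
Next-best assignment: Car 12→Request R5, Car 27→Request R3, Car 31→Request R7, Car 44→Request R2, Car 58→Request R6 = $219.
No other one-to-one assignment exceeds $252.

Max total: $252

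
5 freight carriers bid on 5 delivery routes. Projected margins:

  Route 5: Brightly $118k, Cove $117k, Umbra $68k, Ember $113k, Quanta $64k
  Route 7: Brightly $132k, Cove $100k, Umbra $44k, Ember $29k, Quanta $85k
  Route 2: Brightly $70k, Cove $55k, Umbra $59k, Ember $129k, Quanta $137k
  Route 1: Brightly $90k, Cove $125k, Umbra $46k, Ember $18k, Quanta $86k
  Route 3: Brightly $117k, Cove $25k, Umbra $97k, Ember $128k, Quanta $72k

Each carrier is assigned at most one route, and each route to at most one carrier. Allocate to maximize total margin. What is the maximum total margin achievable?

Optimal: Brightly→Route 7 ($132k), Cove→Route 1 ($125k), Umbra→Route 3 ($97k), Ember→Route 5 ($113k), Quanta→Route 2 ($137k) — total 132+125+97+113+137 = $604k.
Max-entry greedy (repeatedly take the single best remaining cell) gives $590k, worse by 14.
No other one-to-one assignment exceeds $604k.

Max total: $604k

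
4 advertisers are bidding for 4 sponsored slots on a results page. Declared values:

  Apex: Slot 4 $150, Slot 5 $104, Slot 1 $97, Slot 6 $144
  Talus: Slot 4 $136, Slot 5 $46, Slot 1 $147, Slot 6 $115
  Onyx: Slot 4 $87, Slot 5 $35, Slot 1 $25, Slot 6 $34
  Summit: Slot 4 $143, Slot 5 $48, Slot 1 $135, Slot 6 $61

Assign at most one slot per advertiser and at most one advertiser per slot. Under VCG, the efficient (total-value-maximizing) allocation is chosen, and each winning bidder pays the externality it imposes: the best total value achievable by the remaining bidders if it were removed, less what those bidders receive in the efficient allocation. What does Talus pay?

Efficient allocation: Apex→Slot 6 ($144), Talus→Slot 1 ($147), Onyx→Slot 5 ($35), Summit→Slot 4 ($143); total welfare W = $469.
Talus receives Slot 1 at value $147, so the others get W − 147 = $322.
Without Talus: best allocation of the remaining 3 bidders over all 4 slots is Apex→Slot 6 ($144), Onyx→Slot 4 ($87), Summit→Slot 1 ($135), total $366.
VCG payment = (others' best without Talus) − (others' welfare with Talus) = 366 − 322 = $44.

Talus pays $44.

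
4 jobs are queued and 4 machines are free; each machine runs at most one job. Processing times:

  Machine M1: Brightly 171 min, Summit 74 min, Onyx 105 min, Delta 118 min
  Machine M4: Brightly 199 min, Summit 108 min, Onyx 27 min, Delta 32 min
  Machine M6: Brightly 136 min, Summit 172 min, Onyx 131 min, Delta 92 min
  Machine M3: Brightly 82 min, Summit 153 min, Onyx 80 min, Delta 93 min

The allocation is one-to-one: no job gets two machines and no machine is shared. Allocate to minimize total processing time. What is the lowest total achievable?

This is the linear assignment problem.
Optimal: Brightly→Machine M3 (82 min), Summit→Machine M1 (74 min), Onyx→Machine M4 (27 min), Delta→Machine M6 (92 min) — total 82+74+27+92 = 275 min.
Swapping Delta↔Summit (Delta→Machine M1 118 min, Summit→Machine M6 172 min) adds 124.
No other one-to-one assignment undercuts 275 min.

Min total: 275 min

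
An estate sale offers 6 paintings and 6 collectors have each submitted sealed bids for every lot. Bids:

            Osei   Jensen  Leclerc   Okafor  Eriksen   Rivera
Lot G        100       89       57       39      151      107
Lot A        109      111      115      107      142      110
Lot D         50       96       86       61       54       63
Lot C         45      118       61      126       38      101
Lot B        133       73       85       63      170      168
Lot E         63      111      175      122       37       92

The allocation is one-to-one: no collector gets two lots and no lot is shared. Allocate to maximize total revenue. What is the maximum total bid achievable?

Max total: $825

Optimal: Osei→Lot A ($109), Jensen→Lot D ($96), Leclerc→Lot E ($175), Okafor→Lot C ($126), Eriksen→Lot G ($151), Rivera→Lot B ($168) — total 109+96+175+126+151+168 = $825.
Row-greedy (each collector in turn takes its best remaining lot) gives $747, worse by 78.
Next-best assignment: Osei→Lot G, Jensen→Lot D, Leclerc→Lot E, Okafor→Lot C, Eriksen→Lot A, Rivera→Lot B = $807.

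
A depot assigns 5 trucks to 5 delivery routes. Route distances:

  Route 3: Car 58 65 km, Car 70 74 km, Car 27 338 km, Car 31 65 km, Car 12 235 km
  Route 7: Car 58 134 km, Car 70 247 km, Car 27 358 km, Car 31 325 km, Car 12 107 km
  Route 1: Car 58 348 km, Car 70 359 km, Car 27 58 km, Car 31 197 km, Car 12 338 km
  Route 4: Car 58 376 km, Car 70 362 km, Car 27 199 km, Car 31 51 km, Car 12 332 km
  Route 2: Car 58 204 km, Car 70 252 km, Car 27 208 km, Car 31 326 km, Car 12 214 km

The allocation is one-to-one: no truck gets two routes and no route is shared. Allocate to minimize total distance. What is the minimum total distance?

This is a one-to-one assignment (minimum-cost bipartite matching).
Optimal: Car 58→Route 2 (204 km), Car 70→Route 3 (74 km), Car 27→Route 1 (58 km), Car 31→Route 4 (51 km), Car 12→Route 7 (107 km) — total 204+74+58+51+107 = 494 km.
Min-entry greedy (repeatedly take the single cheapest remaining cell) gives 533 km, worse by 39.
No other one-to-one assignment undercuts 494 km.

Minimum total: 494 km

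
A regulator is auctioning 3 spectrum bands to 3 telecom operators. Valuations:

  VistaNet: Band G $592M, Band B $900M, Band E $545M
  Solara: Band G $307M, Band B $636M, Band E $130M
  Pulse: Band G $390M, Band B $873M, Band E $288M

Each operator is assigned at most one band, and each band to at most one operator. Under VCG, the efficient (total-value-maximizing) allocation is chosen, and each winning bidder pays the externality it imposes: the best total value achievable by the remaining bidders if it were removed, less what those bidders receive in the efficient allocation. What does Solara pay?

Efficient allocation: VistaNet→Band E ($545M), Solara→Band G ($307M), Pulse→Band B ($873M); total welfare W = $1725M.
Solara receives Band G at value $307M, so the others get W − 307 = $1418M.
Without Solara: best allocation of the remaining 2 bidders over all 3 bands is VistaNet→Band G ($592M), Pulse→Band B ($873M), total $1465M.
VCG payment = (others' best without Solara) − (others' welfare with Solara) = 1465 − 1418 = $47M.

Solara pays $47M.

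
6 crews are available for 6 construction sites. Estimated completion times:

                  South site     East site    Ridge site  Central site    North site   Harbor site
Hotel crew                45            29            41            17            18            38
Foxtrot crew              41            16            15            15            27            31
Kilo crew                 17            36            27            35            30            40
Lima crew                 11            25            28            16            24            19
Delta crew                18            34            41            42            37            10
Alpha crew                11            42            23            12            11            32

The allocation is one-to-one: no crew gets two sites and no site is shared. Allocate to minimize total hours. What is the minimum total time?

Min total: 92 hours

This is the linear assignment problem.
Optimal: Hotel crew→Central site (17 hours), Foxtrot crew→East site (16 hours), Kilo crew→Ridge site (27 hours), Lima crew→South site (11 hours), Delta crew→Harbor site (10 hours), Alpha crew→North site (11 hours) — total 17+16+27+11+10+11 = 92 hours.
Next-best assignment: Hotel crew→North site, Foxtrot crew→East site, Kilo crew→Ridge site, Lima crew→South site, Delta crew→Harbor site, Alpha crew→Central site = 94 hours.
Swapping Delta crew↔Hotel crew (Delta crew→Central site 42 hours, Hotel crew→Harbor site 38 hours) adds 53.
Every other assignment is strictly worse.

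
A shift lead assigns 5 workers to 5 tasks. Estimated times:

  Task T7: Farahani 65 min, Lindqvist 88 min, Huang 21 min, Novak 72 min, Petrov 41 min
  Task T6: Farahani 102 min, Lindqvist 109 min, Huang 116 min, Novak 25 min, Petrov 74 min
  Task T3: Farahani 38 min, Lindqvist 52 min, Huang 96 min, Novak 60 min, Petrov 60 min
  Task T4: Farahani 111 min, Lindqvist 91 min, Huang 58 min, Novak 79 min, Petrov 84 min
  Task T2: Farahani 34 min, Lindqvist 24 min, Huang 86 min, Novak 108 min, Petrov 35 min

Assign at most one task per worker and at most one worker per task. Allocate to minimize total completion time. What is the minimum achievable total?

Optimal: Farahani→Task T3 (38 min), Lindqvist→Task T2 (24 min), Huang→Task T4 (58 min), Novak→Task T6 (25 min), Petrov→Task T7 (41 min) — total 38+24+58+25+41 = 186 min.
Next-best assignment: Farahani→Task T3, Lindqvist→Task T2, Huang→Task T7, Novak→Task T6, Petrov→Task T4 = 192 min.

Minimum total: 186 min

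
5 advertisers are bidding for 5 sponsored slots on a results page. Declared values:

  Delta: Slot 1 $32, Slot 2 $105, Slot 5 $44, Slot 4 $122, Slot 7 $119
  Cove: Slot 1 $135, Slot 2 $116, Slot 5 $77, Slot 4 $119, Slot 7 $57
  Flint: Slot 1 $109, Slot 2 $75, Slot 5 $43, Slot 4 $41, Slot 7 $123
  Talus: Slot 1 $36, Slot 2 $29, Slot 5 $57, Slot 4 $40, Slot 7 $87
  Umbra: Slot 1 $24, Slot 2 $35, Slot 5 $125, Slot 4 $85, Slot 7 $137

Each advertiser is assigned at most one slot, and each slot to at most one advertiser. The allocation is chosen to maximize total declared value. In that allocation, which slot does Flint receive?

Flint receives Slot 1.

This is the linear assignment problem.
Optimal: Delta→Slot 4 ($122), Cove→Slot 2 ($116), Flint→Slot 1 ($109), Talus→Slot 7 ($87), Umbra→Slot 5 ($125) — total 122+116+109+87+125 = $559.
Column-greedy (each slot in turn goes to its best remaining advertiser) gives $493, worse by 66.
Swapping Cove↔Delta (Cove→Slot 4 $119, Delta→Slot 2 $105) loses 14.
Every other assignment is strictly worse.
Flint's own top slot is Slot 7 ($123), but forcing Flint→Slot 7 and reassigning the rest optimally gives only $534 — worse by 25.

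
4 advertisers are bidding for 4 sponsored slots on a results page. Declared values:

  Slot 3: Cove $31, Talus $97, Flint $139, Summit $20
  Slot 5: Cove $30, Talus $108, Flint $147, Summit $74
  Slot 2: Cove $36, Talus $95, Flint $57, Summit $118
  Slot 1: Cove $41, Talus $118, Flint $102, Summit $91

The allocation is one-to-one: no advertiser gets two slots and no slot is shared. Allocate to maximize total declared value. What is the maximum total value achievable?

Optimal: Cove→Slot 3 ($31), Talus→Slot 1 ($118), Flint→Slot 5 ($147), Summit→Slot 2 ($118) — total 31+118+147+118 = $414.
Next-best assignment: Cove→Slot 1, Talus→Slot 5, Flint→Slot 3, Summit→Slot 2 = $406.

Maximum total: $414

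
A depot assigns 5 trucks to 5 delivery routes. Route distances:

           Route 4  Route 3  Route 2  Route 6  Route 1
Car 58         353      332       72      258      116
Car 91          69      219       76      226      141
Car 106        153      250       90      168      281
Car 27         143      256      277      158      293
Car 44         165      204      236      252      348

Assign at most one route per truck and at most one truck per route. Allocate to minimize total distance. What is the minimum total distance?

Minimum total: 637 km

Optimal: Car 58→Route 1 (116 km), Car 91→Route 4 (69 km), Car 106→Route 2 (90 km), Car 27→Route 6 (158 km), Car 44→Route 3 (204 km) — total 116+69+90+158+204 = 637 km.
Swapping Car 106↔Car 58 (Car 106→Route 1 281 km, Car 58→Route 2 72 km) adds 147.
No other one-to-one assignment undercuts 637 km.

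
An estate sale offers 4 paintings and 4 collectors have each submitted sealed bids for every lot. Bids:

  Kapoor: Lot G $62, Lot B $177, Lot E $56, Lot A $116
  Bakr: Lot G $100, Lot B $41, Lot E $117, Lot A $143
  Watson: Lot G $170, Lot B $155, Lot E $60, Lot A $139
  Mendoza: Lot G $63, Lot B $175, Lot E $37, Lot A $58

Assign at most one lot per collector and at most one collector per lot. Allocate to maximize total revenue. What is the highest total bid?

Max total: $578

This is a one-to-one assignment (maximum-weight bipartite matching).
Optimal: Kapoor→Lot A ($116), Bakr→Lot E ($117), Watson→Lot G ($170), Mendoza→Lot B ($175) — total 116+117+170+175 = $578.
Row-greedy (each collector in turn takes its best remaining lot) gives $527, worse by 51.
Next-best assignment: Kapoor→Lot E, Bakr→Lot A, Watson→Lot G, Mendoza→Lot B = $544.
Swapping Watson↔Mendoza (Watson→Lot B $155, Mendoza→Lot G $63) loses 127.
Checked against all permutations: $578 is optimal.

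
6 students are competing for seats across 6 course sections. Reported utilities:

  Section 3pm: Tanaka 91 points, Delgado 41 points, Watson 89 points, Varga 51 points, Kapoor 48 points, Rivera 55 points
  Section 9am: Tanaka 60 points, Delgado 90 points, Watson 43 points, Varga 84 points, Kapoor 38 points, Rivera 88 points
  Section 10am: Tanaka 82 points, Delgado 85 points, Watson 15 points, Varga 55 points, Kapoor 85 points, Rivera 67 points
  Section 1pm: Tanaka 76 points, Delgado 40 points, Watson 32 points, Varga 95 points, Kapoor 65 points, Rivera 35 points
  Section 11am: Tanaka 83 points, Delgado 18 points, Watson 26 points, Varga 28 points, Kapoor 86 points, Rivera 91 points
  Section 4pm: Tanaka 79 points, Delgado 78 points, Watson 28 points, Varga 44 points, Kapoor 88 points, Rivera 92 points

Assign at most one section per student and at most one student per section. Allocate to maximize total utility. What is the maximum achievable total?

This is a one-to-one assignment (maximum-weight bipartite matching).
Optimal: Tanaka→Section 10am (82 points), Delgado→Section 9am (90 points), Watson→Section 3pm (89 points), Varga→Section 1pm (95 points), Kapoor→Section 4pm (88 points), Rivera→Section 11am (91 points) — total 82+90+89+95+88+91 = 535 points.
Max-entry greedy (repeatedly take the single best remaining cell) gives 469 points, worse by 66.

Max total: 535 points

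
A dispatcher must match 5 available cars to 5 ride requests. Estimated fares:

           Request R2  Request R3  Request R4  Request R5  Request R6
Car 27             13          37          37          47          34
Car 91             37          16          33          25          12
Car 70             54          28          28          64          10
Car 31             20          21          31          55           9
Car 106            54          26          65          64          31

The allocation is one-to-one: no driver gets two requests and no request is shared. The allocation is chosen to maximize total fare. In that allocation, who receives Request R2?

Car 70 receives Request R2.

Optimal: Car 27→Request R6 ($34), Car 91→Request R3 ($16), Car 70→Request R2 ($54), Car 31→Request R5 ($55), Car 106→Request R4 ($65) — total 34+16+54+55+65 = $224.
Row-greedy (each driver in turn takes its best remaining request) gives $174, worse by 50.
Car 70's own top request is Request R5 ($64), but forcing Car 70→Request R5 and reassigning the rest optimally gives only $221 — worse by 3.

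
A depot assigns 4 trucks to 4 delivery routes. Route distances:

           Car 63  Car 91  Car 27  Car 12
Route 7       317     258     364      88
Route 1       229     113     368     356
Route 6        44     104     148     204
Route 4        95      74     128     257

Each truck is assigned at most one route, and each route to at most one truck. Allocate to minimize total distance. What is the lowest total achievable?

Min total: 373 km

Optimal: Car 63→Route 6 (44 km), Car 91→Route 1 (113 km), Car 27→Route 4 (128 km), Car 12→Route 7 (88 km) — total 44+113+128+88 = 373 km.
Next-best assignment: Car 63→Route 4, Car 91→Route 1, Car 27→Route 6, Car 12→Route 7 = 444 km.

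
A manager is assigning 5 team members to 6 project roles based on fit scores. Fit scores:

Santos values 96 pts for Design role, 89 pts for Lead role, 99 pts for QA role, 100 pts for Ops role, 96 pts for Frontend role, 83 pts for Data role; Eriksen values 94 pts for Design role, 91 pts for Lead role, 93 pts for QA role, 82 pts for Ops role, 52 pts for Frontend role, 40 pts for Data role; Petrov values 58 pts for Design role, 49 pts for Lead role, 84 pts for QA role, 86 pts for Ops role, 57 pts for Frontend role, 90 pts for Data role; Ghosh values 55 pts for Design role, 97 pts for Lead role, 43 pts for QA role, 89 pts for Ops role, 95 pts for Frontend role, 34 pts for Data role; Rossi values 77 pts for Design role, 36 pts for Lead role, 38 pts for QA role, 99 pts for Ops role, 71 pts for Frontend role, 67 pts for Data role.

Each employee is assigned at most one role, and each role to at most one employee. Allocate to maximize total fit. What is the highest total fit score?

Optimal: Santos→QA role (99 pts), Eriksen→Design role (94 pts), Petrov→Data role (90 pts), Ghosh→Lead role (97 pts), Rossi→Ops role (99 pts) — total 99+94+90+97+99 = 479 pts.
Row-greedy (each employee in turn takes its best remaining role) gives 452 pts, worse by 27.
Next-best assignment: Santos→QA role, Eriksen→Design role, Petrov→Data role, Ghosh→Frontend role, Rossi→Ops role = 477 pts.
Swapping Eriksen↔Rossi (Eriksen→Ops role 82 pts, Rossi→Design role 77 pts) loses 34.

Max total: 479 pts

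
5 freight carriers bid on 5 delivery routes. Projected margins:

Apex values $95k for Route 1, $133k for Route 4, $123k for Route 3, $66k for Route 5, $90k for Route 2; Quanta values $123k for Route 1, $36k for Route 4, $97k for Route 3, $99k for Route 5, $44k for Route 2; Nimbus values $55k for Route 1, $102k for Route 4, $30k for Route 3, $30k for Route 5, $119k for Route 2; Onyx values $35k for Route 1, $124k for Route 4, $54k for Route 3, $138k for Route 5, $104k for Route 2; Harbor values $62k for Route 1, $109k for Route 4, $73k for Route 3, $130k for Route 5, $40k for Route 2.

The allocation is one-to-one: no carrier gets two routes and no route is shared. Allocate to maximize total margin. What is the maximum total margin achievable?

Max total: $619k

Optimal: Apex→Route 3 ($123k), Quanta→Route 1 ($123k), Nimbus→Route 2 ($119k), Onyx→Route 4 ($124k), Harbor→Route 5 ($130k) — total 123+123+119+124+130 = $619k.
Row-greedy (each carrier in turn takes its best remaining route) gives $586k, worse by 33.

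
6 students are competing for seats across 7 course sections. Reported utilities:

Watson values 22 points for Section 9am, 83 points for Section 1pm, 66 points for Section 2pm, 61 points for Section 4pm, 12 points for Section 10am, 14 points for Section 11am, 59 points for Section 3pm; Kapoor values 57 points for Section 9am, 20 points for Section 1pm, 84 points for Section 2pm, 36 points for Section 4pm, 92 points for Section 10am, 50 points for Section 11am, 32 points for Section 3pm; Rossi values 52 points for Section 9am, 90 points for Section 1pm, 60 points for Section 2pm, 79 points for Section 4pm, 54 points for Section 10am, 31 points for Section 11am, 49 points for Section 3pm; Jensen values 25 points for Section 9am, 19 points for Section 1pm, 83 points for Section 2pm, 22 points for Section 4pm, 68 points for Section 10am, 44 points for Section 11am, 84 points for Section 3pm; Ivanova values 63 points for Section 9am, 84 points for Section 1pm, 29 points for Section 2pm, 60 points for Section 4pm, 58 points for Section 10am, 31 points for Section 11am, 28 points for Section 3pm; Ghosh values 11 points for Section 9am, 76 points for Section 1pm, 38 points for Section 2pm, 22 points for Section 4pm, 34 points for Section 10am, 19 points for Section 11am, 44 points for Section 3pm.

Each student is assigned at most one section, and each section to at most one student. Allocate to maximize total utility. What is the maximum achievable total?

Maximum total: 460 points

Optimal: Watson→Section 2pm (66 points), Kapoor→Section 10am (92 points), Rossi→Section 4pm (79 points), Jensen→Section 3pm (84 points), Ivanova→Section 9am (63 points), Ghosh→Section 1pm (76 points) — total 66+92+79+84+63+76 = 460 points.
Row-greedy (each student in turn takes its best remaining section) gives 439 points, worse by 21.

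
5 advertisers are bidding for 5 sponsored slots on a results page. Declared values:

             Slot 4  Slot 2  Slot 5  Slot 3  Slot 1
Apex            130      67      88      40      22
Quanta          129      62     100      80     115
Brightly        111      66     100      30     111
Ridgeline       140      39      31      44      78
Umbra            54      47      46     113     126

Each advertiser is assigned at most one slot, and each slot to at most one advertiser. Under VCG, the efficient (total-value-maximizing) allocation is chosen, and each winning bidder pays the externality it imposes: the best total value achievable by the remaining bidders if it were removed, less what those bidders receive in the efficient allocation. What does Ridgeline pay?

Efficient allocation: Apex→Slot 2 ($67), Quanta→Slot 1 ($115), Brightly→Slot 5 ($100), Ridgeline→Slot 4 ($140), Umbra→Slot 3 ($113); total welfare W = $535.
Ridgeline receives Slot 4 at value $140, so the others get W − 140 = $395.
Without Ridgeline: best allocation of the remaining 4 bidders over all 5 slots is Apex→Slot 4 ($130), Quanta→Slot 1 ($115), Brightly→Slot 5 ($100), Umbra→Slot 3 ($113), total $458.
VCG payment = (others' best without Ridgeline) − (others' welfare with Ridgeline) = 458 − 395 = $63.

Ridgeline pays $63.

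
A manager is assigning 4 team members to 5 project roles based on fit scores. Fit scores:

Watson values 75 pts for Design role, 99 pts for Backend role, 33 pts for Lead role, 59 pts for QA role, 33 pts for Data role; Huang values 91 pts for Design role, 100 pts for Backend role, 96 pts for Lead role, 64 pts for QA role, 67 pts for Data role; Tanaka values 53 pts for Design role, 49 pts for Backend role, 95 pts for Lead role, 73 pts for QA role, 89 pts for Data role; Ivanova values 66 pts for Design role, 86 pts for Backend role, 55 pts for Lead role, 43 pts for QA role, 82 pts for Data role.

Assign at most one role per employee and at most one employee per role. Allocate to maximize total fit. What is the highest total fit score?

Optimal: Watson→Backend role (99 pts), Huang→Design role (91 pts), Tanaka→Lead role (95 pts), Ivanova→Data role (82 pts) — total 99+91+95+82 = 367 pts.
Column-greedy (each role in turn goes to its best remaining employee) gives 328 pts, worse by 39.
Next-best assignment: Watson→Design role, Huang→Backend role, Tanaka→Lead role, Ivanova→Data role = 352 pts.
No other one-to-one assignment exceeds 367 pts.

Maximum total: 367 pts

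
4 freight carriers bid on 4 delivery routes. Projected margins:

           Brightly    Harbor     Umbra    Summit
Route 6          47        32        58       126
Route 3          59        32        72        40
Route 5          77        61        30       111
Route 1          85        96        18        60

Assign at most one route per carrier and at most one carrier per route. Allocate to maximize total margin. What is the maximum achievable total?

Optimal: Brightly→Route 5 ($77k), Harbor→Route 1 ($96k), Umbra→Route 3 ($72k), Summit→Route 6 ($126k) — total 77+96+72+126 = $371k.
Row-greedy (each carrier in turn takes its best remaining route) gives $344k, worse by 27.
No other one-to-one assignment exceeds $371k.

Max total: $371k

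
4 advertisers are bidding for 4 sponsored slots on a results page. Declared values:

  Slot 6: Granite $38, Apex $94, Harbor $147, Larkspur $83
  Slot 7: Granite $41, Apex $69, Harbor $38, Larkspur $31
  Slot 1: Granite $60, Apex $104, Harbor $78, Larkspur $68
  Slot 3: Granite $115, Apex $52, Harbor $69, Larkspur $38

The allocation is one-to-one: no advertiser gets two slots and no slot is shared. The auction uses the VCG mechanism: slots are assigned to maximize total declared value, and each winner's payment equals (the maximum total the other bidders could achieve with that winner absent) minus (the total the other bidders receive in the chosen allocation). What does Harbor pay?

Efficient allocation: Granite→Slot 3 ($115), Apex→Slot 7 ($69), Harbor→Slot 6 ($147), Larkspur→Slot 1 ($68); total welfare W = $399.
Harbor receives Slot 6 at value $147, so the others get W − 147 = $252.
Without Harbor: best allocation of the remaining 3 bidders over all 4 slots is Granite→Slot 3 ($115), Apex→Slot 1 ($104), Larkspur→Slot 6 ($83), total $302.
VCG payment = (others' best without Harbor) − (others' welfare with Harbor) = 302 − 252 = $50.

Harbor pays $50.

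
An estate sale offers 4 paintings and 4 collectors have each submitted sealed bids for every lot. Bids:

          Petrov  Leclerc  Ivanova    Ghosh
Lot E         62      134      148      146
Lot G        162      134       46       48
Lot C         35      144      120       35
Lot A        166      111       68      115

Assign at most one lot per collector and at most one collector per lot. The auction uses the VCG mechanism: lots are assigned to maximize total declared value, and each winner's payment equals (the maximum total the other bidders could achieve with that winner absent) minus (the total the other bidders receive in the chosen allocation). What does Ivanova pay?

Efficient allocation: Petrov→Lot G ($162), Leclerc→Lot C ($144), Ivanova→Lot E ($148), Ghosh→Lot A ($115); total welfare W = $569.
Ivanova receives Lot E at value $148, so the others get W − 148 = $421.
Without Ivanova: best allocation of the remaining 3 bidders over all 4 lots is Petrov→Lot A ($166), Leclerc→Lot C ($144), Ghosh→Lot E ($146), total $456.
VCG payment = (others' best without Ivanova) − (others' welfare with Ivanova) = 456 − 421 = $35.

Ivanova pays $35.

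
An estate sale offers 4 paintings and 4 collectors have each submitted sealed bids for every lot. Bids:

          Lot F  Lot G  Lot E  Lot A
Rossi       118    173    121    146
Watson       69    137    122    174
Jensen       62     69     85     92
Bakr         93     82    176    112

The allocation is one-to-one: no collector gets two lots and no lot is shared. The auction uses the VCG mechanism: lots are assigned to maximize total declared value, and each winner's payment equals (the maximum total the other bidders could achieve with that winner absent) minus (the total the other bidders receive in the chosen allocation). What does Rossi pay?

Efficient allocation: Rossi→Lot G ($173), Watson→Lot A ($174), Jensen→Lot F ($62), Bakr→Lot E ($176); total welfare W = $585.
Rossi receives Lot G at value $173, so the others get W − 173 = $412.
Without Rossi: best allocation of the remaining 3 bidders over all 4 lots is Watson→Lot A ($174), Jensen→Lot G ($69), Bakr→Lot E ($176), total $419.
VCG payment = (others' best without Rossi) − (others' welfare with Rossi) = 419 − 412 = $7.

Rossi pays $7.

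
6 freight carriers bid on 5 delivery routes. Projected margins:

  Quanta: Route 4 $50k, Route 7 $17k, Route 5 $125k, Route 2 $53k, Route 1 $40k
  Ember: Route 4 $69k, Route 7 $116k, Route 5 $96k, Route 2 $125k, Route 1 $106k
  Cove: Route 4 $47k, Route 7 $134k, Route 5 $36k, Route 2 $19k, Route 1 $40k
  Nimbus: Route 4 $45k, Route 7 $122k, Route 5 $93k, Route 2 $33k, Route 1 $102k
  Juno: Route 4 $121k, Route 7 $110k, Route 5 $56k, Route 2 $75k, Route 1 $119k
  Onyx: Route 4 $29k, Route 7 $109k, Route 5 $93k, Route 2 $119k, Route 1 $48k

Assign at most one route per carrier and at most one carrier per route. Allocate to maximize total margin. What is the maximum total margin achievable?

Optimal: Juno→Route 4 ($121k), Cove→Route 7 ($134k), Quanta→Route 5 ($125k), Ember→Route 2 ($125k), Nimbus→Route 1 ($102k) — total 121+134+125+125+102 = $607k.

Maximum total: $607k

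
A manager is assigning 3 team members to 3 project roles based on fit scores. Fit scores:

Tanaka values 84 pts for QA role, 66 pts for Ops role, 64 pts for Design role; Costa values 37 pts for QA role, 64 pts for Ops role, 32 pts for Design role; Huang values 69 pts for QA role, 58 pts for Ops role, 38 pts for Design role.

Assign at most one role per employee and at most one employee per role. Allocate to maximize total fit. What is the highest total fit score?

Optimal: Tanaka→Design role (64 pts), Costa→Ops role (64 pts), Huang→QA role (69 pts) — total 64+64+69 = 197 pts.
Column-greedy (each role in turn goes to its best remaining employee) gives 186 pts, worse by 11.
Next-best assignment: Tanaka→QA role, Costa→Ops role, Huang→Design role = 186 pts.
Swapping Costa↔Huang (Costa→QA role 37 pts, Huang→Ops role 58 pts) loses 38.
Every other assignment is strictly worse.

Max total: 197 pts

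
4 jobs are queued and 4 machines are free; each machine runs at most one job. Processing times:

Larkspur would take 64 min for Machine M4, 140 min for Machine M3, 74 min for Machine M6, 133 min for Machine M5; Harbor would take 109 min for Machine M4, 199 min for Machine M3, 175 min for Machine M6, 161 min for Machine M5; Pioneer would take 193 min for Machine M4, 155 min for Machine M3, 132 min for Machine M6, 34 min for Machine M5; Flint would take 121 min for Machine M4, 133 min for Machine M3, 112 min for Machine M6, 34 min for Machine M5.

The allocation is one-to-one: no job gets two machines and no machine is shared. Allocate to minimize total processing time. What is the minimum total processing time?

Minimum total: 350 min

Optimal: Larkspur→Machine M6 (74 min), Harbor→Machine M4 (109 min), Pioneer→Machine M5 (34 min), Flint→Machine M3 (133 min) — total 74+109+34+133 = 350 min.
Column-greedy (each machine in turn goes to its cheapest remaining job) gives 490 min, worse by 140.
Swapping Pioneer↔Larkspur (Pioneer→Machine M6 132 min, Larkspur→Machine M5 133 min) adds 157.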